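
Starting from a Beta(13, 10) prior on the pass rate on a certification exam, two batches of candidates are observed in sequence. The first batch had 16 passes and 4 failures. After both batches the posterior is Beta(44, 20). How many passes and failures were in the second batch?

15 passes and 6 failures

Because Beta–binomial updating is additive in the counts, the combined data contributed (α_post−α_prior, β_post−β_prior) successes and failures.
Total across both batches: 44−13=31 passes, 20−10=10 failures.
Subtract the first batch: 31−16=15 passes and 10−4=6 failures.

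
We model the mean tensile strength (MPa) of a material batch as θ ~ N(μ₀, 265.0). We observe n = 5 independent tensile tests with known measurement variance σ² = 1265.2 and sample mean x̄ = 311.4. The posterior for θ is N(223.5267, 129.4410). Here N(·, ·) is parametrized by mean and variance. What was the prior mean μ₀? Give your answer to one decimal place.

The posterior mean is a precision-weighted average: μ_n = (τ₀μ₀ + τ_data·x̄)/(τ₀+τ_data), with τ₀=1/σ₀² and τ_data=n/σ².
Here τ₀ = 1/265.0 = 0.003774 and τ_data = 5/1265.2 = 0.003952, so τ_n = 0.007726.
Rearranging for μ₀: μ₀ = (μ_n·τ_n − τ_data·x̄)/τ₀ = (223.5267·0.007726 − 0.003952·311.4) / 0.003774 = 0.496314/0.003774 ≈ 131.5.

μ₀ = 131.5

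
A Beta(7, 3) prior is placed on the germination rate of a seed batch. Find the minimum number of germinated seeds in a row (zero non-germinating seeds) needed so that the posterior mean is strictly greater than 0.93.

k = 33

After k germinated seeds and 0 non-germinating seeds the posterior is Beta(7+k, 3), with mean (7+k)/(7+3+k).
Set (7+k)/(10+k) > 0.93 and solve: k > (0.93·10 − 7)/(1 − 0.93) = 32.857.
The smallest integer exceeding 32.857 is 33, and checking k=33: (40)/(43) = 0.9302 > 0.93.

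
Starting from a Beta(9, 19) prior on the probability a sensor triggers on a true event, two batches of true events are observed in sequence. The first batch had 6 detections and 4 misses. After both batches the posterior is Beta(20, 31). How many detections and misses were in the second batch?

5 detections and 8 misses

Sequential conjugate updates are equivalent to a single update on the pooled data, so total successes = posterior α − prior α and total failures = posterior β − prior β.
Total across both batches: 20−9=11 detections, 31−19=12 misses.
Subtract the first batch: 11−6=5 detections and 12−4=8 misses.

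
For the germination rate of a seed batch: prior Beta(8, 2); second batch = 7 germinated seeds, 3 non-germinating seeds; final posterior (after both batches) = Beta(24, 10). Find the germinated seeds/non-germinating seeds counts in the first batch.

Because Beta–binomial updating is additive in the counts, the combined data contributed (α_post−α_prior, β_post−β_prior) successes and failures.
Total across both batches: 24−8=16 germinated seeds, 10−2=8 non-germinating seeds.
Subtract the second batch: 16−7=9 germinated seeds and 8−3=5 non-germinating seeds.

9 germinated seeds and 5 non-germinating seeds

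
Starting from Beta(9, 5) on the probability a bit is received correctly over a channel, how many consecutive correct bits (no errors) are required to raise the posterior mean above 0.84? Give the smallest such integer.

k = 18

After k correct bits and 0 errors the posterior is Beta(9+k, 5), with mean (9+k)/(9+5+k).
Set (9+k)/(14+k) > 0.84 and solve: k > (0.84·14 − 9)/(1 − 0.84) = 17.250.
The smallest integer exceeding 17.250 is 18, and checking k=18: (27)/(32) = 0.8438 > 0.84.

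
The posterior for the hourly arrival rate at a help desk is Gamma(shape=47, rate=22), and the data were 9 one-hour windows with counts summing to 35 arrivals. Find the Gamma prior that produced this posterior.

Gamma(shape=12, rate=13)

Gamma–Poisson conjugacy: posterior shape = α + Σxᵢ, posterior rate = β + n.
So α = 47 − 35 = 12 and β = 22 − 9 = 13.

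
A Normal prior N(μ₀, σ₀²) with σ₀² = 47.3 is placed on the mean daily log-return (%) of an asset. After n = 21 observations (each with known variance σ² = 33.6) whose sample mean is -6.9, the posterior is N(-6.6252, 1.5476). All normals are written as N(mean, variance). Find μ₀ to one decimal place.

With known observation variance, the Normal–Normal posterior has precision τ_n = τ₀ + n/σ² and mean μ_n = (τ₀μ₀ + (n/σ²)x̄)/τ_n.
Here τ₀ = 1/47.3 = 0.021142 and τ_data = 21/33.6 = 0.625000, so τ_n = 0.646142.
Rearranging for μ₀: μ₀ = (μ_n·τ_n − τ_data·x̄)/τ₀ = (-6.6252·0.646142 − 0.625000·-6.9) / 0.021142 = 0.031680/0.021142 ≈ 1.5.

μ₀ = 1.5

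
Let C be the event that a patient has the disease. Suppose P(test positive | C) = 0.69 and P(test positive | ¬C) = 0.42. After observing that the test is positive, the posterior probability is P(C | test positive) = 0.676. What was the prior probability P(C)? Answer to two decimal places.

Bayes' rule in odds form gives O(C|E) = O(C)·[P(E|C)/P(E|¬C)], hence O(C) = O(C|E)/LR.
Posterior odds = 0.676/(1−0.676) = 2.0864. LR = 0.69/0.42 = 1.6429.
Prior odds = 2.0864/1.6429 = 1.2699, so P(C) = 1.2699/(1+1.2699) ≈ 0.56.

P(C) = 0.56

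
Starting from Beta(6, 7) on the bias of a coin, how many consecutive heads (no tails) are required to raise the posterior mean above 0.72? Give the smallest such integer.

k = 13

After k heads and 0 tails the posterior is Beta(6+k, 7), with mean (6+k)/(6+7+k).
Set (6+k)/(13+k) > 0.72 and solve: k > (0.72·13 − 6)/(1 − 0.72) = 12.000.
The smallest integer exceeding 12.000 is 13, and checking k=13: (19)/(26) = 0.7308 > 0.72.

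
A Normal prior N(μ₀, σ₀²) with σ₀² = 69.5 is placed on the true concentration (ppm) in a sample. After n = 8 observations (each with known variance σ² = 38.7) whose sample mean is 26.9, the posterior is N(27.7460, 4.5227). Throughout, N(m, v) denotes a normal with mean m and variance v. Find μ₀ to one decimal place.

μ₀ = 39.9

With known observation variance, the Normal–Normal posterior has precision τ_n = τ₀ + n/σ² and mean μ_n = (τ₀μ₀ + (n/σ²)x̄)/τ_n.
Here τ₀ = 1/69.5 = 0.014388 and τ_data = 8/38.7 = 0.206718, so τ_n = 0.221106.
Rearranging for μ₀: μ₀ = (μ_n·τ_n − τ_data·x̄)/τ₀ = (27.7460·0.221106 − 0.206718·26.9) / 0.014388 = 0.574093/0.014388 ≈ 39.9.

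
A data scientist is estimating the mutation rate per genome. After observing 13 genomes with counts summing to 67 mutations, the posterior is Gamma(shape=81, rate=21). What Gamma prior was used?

Gamma(shape=14, rate=8)

A Gamma(α, β) prior (rate parametrization) on a Poisson rate with n observations summing to S gives posterior Gamma(α+S, β+n).
So α = 81 − 67 = 14 and β = 21 − 13 = 8.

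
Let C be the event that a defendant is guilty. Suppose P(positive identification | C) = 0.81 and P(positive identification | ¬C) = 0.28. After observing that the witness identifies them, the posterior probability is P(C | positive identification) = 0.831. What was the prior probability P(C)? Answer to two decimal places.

In odds form, posterior odds = prior odds × likelihood ratio, so prior odds = posterior odds ÷ LR.
Posterior odds = 0.831/(1−0.831) = 4.9172. LR = 0.81/0.28 = 2.8929.
Prior odds = 4.9172/2.8929 = 1.6997, so P(C) = 1.6997/(1+1.6997) ≈ 0.63.

P(C) = 0.63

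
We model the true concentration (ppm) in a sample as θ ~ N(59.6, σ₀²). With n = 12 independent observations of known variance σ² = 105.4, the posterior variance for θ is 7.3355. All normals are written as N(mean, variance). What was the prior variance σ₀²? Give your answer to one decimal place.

For the Normal–Normal model with known σ², precisions add: τ_n = τ₀ + n/σ².
So 1/σ₀² = 1/7.3355 − 12/105.4 = 0.136323 − 0.113852 = 0.022471.
Hence σ₀² = 1/0.022471 ≈ 44.5.

σ₀² = 44.5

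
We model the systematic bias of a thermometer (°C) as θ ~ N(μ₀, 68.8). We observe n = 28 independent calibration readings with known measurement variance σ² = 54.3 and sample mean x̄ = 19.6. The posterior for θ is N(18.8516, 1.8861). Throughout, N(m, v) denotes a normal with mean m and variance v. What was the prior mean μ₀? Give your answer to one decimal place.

μ₀ = -7.7

With known observation variance, the Normal–Normal posterior has precision τ_n = τ₀ + n/σ² and mean μ_n = (τ₀μ₀ + (n/σ²)x̄)/τ_n.
Here τ₀ = 1/68.8 = 0.014535 and τ_data = 28/54.3 = 0.515654, so τ_n = 0.530189.
Rearranging for μ₀: μ₀ = (μ_n·τ_n − τ_data·x̄)/τ₀ = (18.8516·0.530189 − 0.515654·19.6) / 0.014535 = -0.111907/0.014535 ≈ -7.7.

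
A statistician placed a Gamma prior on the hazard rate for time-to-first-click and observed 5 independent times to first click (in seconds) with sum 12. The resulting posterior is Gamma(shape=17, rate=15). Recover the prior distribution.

Gamma(shape=12, rate=3)

For an exponential likelihood with a Gamma(α, β) prior on the rate, n observations with total T give posterior Gamma(α+n, β+T).
So α = 17 − 5 = 12 and β = 15 − 12 = 3.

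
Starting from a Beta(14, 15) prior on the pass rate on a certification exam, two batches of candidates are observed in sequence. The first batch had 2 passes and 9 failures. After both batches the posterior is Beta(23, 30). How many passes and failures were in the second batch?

Because Beta–binomial updating is additive in the counts, the combined data contributed (α_post−α_prior, β_post−β_prior) successes and failures.
Total across both batches: 23−14=9 passes, 30−15=15 failures.
Subtract the first batch: 9−2=7 passes and 15−9=6 failures.

7 passes and 6 failures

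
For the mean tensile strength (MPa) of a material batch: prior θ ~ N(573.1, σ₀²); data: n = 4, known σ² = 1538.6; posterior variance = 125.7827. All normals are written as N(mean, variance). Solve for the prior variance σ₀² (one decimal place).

Posterior precision equals prior precision plus data precision: 1/σ_n² = 1/σ₀² + n/σ².
So 1/σ₀² = 1/125.7827 − 4/1538.6 = 0.007950 − 0.002600 = 0.005350.
Hence σ₀² = 1/0.005350 ≈ 186.9.

σ₀² = 186.9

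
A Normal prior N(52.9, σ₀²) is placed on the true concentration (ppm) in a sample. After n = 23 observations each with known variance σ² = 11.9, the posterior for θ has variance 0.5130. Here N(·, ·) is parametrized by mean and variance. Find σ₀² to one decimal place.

Posterior precision equals prior precision plus data precision: 1/σ_n² = 1/σ₀² + n/σ².
So 1/σ₀² = 1/0.5130 − 23/11.9 = 1.949318 − 1.932773 = 0.016545.
Hence σ₀² = 1/0.016545 ≈ 60.4.

σ₀² = 60.4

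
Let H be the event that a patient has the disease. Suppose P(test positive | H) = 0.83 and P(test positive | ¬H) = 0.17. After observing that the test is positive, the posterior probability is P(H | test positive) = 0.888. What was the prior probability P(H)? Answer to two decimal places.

Bayes' rule in odds form gives O(H|E) = O(H)·[P(E|H)/P(E|¬H)], hence O(H) = O(H|E)/LR.
Posterior odds = 0.888/(1−0.888) = 7.9286. LR = 0.83/0.17 = 4.8824.
Prior odds = 7.9286/4.8824 = 1.6239, so P(H) = 1.6239/(1+1.6239) ≈ 0.62.

P(H) = 0.62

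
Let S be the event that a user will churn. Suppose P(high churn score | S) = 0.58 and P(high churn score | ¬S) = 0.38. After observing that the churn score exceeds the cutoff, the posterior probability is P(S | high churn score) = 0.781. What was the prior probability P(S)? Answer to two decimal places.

Bayes' rule in odds form gives O(S|E) = O(S)·[P(E|S)/P(E|¬S)], hence O(S) = O(S|E)/LR.
Posterior odds = 0.781/(1−0.781) = 3.5662. LR = 0.58/0.38 = 1.5263.
Prior odds = 3.5662/1.5263 = 2.3365, so P(S) = 2.3365/(1+2.3365) ≈ 0.70.

P(S) = 0.70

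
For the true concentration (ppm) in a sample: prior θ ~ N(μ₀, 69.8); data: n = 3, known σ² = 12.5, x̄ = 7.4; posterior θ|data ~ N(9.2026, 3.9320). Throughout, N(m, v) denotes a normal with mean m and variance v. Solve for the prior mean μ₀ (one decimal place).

μ₀ = 39.4

With known observation variance, the Normal–Normal posterior has precision τ_n = τ₀ + n/σ² and mean μ_n = (τ₀μ₀ + (n/σ²)x̄)/τ_n.
Here τ₀ = 1/69.8 = 0.014327 and τ_data = 3/12.5 = 0.240000, so τ_n = 0.254327.
Rearranging for μ₀: μ₀ = (μ_n·τ_n − τ_data·x̄)/τ₀ = (9.2026·0.254327 − 0.240000·7.4) / 0.014327 = 0.564470/0.014327 ≈ 39.4.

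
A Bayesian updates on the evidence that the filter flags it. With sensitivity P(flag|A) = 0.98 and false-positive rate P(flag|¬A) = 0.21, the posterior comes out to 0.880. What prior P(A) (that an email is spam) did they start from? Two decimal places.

P(A) = 0.61

Bayes' rule in odds form gives O(A|E) = O(A)·[P(E|A)/P(E|¬A)], hence O(A) = O(A|E)/LR.
Posterior odds = 0.880/(1−0.880) = 7.3333. LR = 0.98/0.21 = 4.6667.
Prior odds = 7.3333/4.6667 = 1.5714, so P(A) = 1.5714/(1+1.5714) ≈ 0.61.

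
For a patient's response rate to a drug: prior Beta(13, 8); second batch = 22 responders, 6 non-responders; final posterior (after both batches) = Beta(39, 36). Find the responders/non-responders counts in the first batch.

Sequential conjugate updates are equivalent to a single update on the pooled data, so total successes = posterior α − prior α and total failures = posterior β − prior β.
Total across both batches: 39−13=26 responders, 36−8=28 non-responders.
Subtract the second batch: 26−22=4 responders and 28−6=22 non-responders.

4 responders and 22 non-responders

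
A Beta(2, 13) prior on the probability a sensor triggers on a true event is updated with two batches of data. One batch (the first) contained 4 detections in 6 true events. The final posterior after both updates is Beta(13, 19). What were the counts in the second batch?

Sequential conjugate updates are equivalent to a single update on the pooled data, so total successes = posterior α − prior α and total failures = posterior β − prior β.
Total across both batches: 13−2=11 detections, 19−13=6 misses.
Subtract the first batch: 11−4=7 detections and 6−2=4 misses.

7 detections and 4 misses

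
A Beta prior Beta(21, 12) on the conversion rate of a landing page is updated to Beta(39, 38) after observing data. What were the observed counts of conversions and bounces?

Under Beta–binomial conjugacy the posterior parameters are (a+s, b+f).
So s = 39 − 21 = 18 and f = 38 − 12 = 26.

18 conversions and 26 bounces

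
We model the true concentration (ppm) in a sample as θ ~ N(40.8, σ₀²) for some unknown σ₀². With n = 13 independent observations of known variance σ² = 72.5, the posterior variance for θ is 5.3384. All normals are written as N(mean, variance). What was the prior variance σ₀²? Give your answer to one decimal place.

For the Normal–Normal model with known σ², precisions add: τ_n = τ₀ + n/σ².
So 1/σ₀² = 1/5.3384 − 13/72.5 = 0.187322 − 0.179310 = 0.008012.
Hence σ₀² = 1/0.008012 ≈ 124.8.

σ₀² = 124.8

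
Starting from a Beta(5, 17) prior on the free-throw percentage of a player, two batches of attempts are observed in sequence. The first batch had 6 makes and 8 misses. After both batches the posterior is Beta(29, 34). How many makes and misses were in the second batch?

Sequential conjugate updates are equivalent to a single update on the pooled data, so total successes = posterior α − prior α and total failures = posterior β − prior β.
Total across both batches: 29−5=24 makes, 34−17=17 misses.
Subtract the first batch: 24−6=18 makes and 17−8=9 misses.

18 makes and 9 misses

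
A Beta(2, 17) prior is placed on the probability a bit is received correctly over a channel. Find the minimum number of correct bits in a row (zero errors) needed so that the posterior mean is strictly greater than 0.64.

After k correct bits and 0 errors the posterior is Beta(2+k, 17), with mean (2+k)/(2+17+k).
Set (2+k)/(19+k) > 0.64 and solve: k > (0.64·19 − 2)/(1 − 0.64) = 28.222.
The smallest integer exceeding 28.222 is 29, and checking k=29: (31)/(48) = 0.6458 > 0.64.

k = 29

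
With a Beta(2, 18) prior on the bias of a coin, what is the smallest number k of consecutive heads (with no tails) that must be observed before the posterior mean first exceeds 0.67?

After k heads and 0 tails the posterior is Beta(2+k, 18), with mean (2+k)/(2+18+k).
Set (2+k)/(20+k) > 0.67 and solve: k > (0.67·20 − 2)/(1 − 0.67) = 34.545.
The smallest integer exceeding 34.545 is 35.

k = 35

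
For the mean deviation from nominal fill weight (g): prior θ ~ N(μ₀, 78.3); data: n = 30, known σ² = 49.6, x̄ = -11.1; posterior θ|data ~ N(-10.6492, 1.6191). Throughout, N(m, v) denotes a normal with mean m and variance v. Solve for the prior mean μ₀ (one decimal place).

With known observation variance, the Normal–Normal posterior has precision τ_n = τ₀ + n/σ² and mean μ_n = (τ₀μ₀ + (n/σ²)x̄)/τ_n.
Here τ₀ = 1/78.3 = 0.012771 and τ_data = 30/49.6 = 0.604839, so τ_n = 0.617610.
Rearranging for μ₀: μ₀ = (μ_n·τ_n − τ_data·x̄)/τ₀ = (-10.6492·0.617610 − 0.604839·-11.1) / 0.012771 = 0.136660/0.012771 ≈ 10.7.

μ₀ = 10.7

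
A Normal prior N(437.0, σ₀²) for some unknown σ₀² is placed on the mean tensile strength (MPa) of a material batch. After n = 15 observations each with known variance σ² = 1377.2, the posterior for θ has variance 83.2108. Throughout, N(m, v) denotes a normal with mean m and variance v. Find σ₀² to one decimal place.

Posterior precision equals prior precision plus data precision: 1/σ_n² = 1/σ₀² + n/σ².
So 1/σ₀² = 1/83.2108 − 15/1377.2 = 0.012018 − 0.010892 = 0.001126.
Hence σ₀² = 1/0.001126 ≈ 888.1.

σ₀² = 888.1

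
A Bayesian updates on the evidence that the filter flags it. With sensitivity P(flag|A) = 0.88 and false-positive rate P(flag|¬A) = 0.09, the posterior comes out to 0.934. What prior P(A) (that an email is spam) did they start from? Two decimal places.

In odds form, posterior odds = prior odds × likelihood ratio, so prior odds = posterior odds ÷ LR.
Posterior odds = 0.934/(1−0.934) = 14.1515. LR = 0.88/0.09 = 9.7778.
Prior odds = 14.1515/9.7778 = 1.4473, so P(A) = 1.4473/(1+1.4473) ≈ 0.59.

P(A) = 0.59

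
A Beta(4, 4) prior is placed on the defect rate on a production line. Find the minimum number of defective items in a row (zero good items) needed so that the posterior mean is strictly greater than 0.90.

k = 33

After k defective items and 0 good items the posterior is Beta(4+k, 4), with mean (4+k)/(4+4+k).
Set (4+k)/(8+k) > 0.90 and solve: k > (0.90·8 − 4)/(1 − 0.90) = 32.000.
The smallest integer exceeding 32.000 is 33.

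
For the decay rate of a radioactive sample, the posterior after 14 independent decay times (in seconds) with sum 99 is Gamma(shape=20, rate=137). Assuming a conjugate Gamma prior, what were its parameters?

Gamma(shape=6, rate=38)

For an exponential likelihood with a Gamma(α, β) prior on the rate, n observations with total T give posterior Gamma(α+n, β+T).
So α = 20 − 14 = 6 and β = 137 − 99 = 38.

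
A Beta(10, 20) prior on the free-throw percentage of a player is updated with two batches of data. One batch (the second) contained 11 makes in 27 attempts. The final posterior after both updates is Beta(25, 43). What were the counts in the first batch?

Sequential conjugate updates are equivalent to a single update on the pooled data, so total successes = posterior α − prior α and total failures = posterior β − prior β.
Total across both batches: 25−10=15 makes, 43−20=23 misses.
Subtract the second batch: 15−11=4 makes and 23−16=7 misses.

4 makes and 7 misses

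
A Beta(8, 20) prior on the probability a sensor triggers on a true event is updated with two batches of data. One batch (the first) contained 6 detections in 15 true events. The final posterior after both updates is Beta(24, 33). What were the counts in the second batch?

Because Beta–binomial updating is additive in the counts, the combined data contributed (α_post−α_prior, β_post−β_prior) successes and failures.
Total across both batches: 24−8=16 detections, 33−20=13 misses.
Subtract the first batch: 16−6=10 detections and 13−9=4 misses.

10 detections and 4 misses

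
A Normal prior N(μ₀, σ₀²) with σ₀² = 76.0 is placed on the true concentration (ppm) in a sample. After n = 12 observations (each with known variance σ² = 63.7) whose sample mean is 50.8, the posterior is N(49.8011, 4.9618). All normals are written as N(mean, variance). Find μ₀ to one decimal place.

μ₀ = 35.5

The posterior mean is a precision-weighted average: μ_n = (τ₀μ₀ + τ_data·x̄)/(τ₀+τ_data), with τ₀=1/σ₀² and τ_data=n/σ².
Here τ₀ = 1/76.0 = 0.013158 and τ_data = 12/63.7 = 0.188383, so τ_n = 0.201541.
Rearranging for μ₀: μ₀ = (μ_n·τ_n − τ_data·x̄)/τ₀ = (49.8011·0.201541 − 0.188383·50.8) / 0.013158 = 0.467107/0.013158 ≈ 35.5.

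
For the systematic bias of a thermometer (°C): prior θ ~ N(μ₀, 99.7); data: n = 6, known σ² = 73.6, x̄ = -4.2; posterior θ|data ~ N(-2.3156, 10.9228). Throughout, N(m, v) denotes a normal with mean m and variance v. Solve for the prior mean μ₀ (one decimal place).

With known observation variance, the Normal–Normal posterior has precision τ_n = τ₀ + n/σ² and mean μ_n = (τ₀μ₀ + (n/σ²)x̄)/τ_n.
Here τ₀ = 1/99.7 = 0.010030 and τ_data = 6/73.6 = 0.081522, so τ_n = 0.091552.
Rearranging for μ₀: μ₀ = (μ_n·τ_n − τ_data·x̄)/τ₀ = (-2.3156·0.091552 − 0.081522·-4.2) / 0.010030 = 0.130395/0.010030 ≈ 13.0.

μ₀ = 13.0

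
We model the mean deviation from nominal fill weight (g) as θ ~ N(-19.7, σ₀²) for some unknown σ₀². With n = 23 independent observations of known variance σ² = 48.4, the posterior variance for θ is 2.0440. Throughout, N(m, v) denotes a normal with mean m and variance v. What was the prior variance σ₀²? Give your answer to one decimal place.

σ₀² = 71.3

For the Normal–Normal model with known σ², precisions add: τ_n = τ₀ + n/σ².
So 1/σ₀² = 1/2.0440 − 23/48.4 = 0.489237 − 0.475207 = 0.014030.
Hence σ₀² = 1/0.014030 ≈ 71.3.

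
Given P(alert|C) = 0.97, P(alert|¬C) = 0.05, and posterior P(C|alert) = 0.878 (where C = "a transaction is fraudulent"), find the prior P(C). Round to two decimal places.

P(C) = 0.27

Bayes' rule in odds form gives O(C|E) = O(C)·[P(E|C)/P(E|¬C)], hence O(C) = O(C|E)/LR.
Posterior odds = 0.878/(1−0.878) = 7.1967. LR = 0.97/0.05 = 19.4000.
Prior odds = 7.1967/19.4000 = 0.3710, so P(C) = 0.3710/(1+0.3710) ≈ 0.27.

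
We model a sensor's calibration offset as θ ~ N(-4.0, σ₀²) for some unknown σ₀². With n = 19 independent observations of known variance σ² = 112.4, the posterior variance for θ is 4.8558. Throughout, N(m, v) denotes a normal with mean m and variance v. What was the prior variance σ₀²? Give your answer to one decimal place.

For the Normal–Normal model with known σ², precisions add: τ_n = τ₀ + n/σ².
So 1/σ₀² = 1/4.8558 − 19/112.4 = 0.205939 − 0.169039 = 0.036900.
Hence σ₀² = 1/0.036900 ≈ 27.1.

σ₀² = 27.1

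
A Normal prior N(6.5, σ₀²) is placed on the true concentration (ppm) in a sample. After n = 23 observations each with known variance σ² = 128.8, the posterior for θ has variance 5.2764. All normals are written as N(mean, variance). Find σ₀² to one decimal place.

σ₀² = 91.3

For the Normal–Normal model with known σ², precisions add: τ_n = τ₀ + n/σ².
So 1/σ₀² = 1/5.2764 − 23/128.8 = 0.189523 − 0.178571 = 0.010952.
Hence σ₀² = 1/0.010952 ≈ 91.3.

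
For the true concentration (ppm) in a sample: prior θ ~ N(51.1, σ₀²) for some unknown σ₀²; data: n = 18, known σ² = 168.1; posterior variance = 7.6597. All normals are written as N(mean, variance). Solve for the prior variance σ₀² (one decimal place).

For the Normal–Normal model with known σ², precisions add: τ_n = τ₀ + n/σ².
So 1/σ₀² = 1/7.6597 − 18/168.1 = 0.130553 − 0.107079 = 0.023474.
Hence σ₀² = 1/0.023474 ≈ 42.6.

σ₀² = 42.6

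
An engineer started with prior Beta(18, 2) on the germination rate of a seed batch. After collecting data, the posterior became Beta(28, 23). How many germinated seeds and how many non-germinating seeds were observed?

Under Beta–binomial conjugacy the posterior parameters are (a+s, b+f).
So s = 28 − 18 = 10 and f = 23 − 2 = 21.

10 germinated seeds and 21 non-germinating seeds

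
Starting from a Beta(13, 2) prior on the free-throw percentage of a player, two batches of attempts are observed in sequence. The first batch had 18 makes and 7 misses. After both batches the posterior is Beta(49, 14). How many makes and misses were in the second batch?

18 makes and 5 misses

Sequential conjugate updates are equivalent to a single update on the pooled data, so total successes = posterior α − prior α and total failures = posterior β − prior β.
Total across both batches: 49−13=36 makes, 14−2=12 misses.
Subtract the first batch: 36−18=18 makes and 12−7=5 misses.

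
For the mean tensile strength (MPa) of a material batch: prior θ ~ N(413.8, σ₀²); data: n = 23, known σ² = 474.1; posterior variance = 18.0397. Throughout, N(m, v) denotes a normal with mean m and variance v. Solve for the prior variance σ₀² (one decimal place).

σ₀² = 144.5

Posterior precision equals prior precision plus data precision: 1/σ_n² = 1/σ₀² + n/σ².
So 1/σ₀² = 1/18.0397 − 23/474.1 = 0.055433 − 0.048513 = 0.006920.
Hence σ₀² = 1/0.006920 ≈ 144.5.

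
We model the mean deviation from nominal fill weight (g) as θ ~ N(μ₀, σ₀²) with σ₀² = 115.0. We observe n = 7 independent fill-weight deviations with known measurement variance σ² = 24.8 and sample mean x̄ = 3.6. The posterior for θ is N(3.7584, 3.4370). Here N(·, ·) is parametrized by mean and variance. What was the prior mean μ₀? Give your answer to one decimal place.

With known observation variance, the Normal–Normal posterior has precision τ_n = τ₀ + n/σ² and mean μ_n = (τ₀μ₀ + (n/σ²)x̄)/τ_n.
Here τ₀ = 1/115.0 = 0.008696 and τ_data = 7/24.8 = 0.282258, so τ_n = 0.290954.
Rearranging for μ₀: μ₀ = (μ_n·τ_n − τ_data·x̄)/τ₀ = (3.7584·0.290954 − 0.282258·3.6) / 0.008696 = 0.077393/0.008696 ≈ 8.9.

μ₀ = 8.9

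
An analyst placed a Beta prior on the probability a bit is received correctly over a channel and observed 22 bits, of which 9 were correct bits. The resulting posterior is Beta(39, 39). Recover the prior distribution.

Beta(30, 26)

Under Beta–binomial conjugacy the posterior parameters are (α+s, β+f).
So α = 39 − 9 = 30 and β = 39 − 13 = 26.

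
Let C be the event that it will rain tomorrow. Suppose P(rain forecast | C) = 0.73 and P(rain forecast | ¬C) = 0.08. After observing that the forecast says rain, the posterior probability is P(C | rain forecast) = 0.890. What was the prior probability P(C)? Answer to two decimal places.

In odds form, posterior odds = prior odds × likelihood ratio, so prior odds = posterior odds ÷ LR.
Posterior odds = 0.890/(1−0.890) = 8.0909. LR = 0.73/0.08 = 9.1250.
Prior odds = 8.0909/9.1250 = 0.8867, so P(C) = 0.8867/(1+0.8867) ≈ 0.47.

P(C) = 0.47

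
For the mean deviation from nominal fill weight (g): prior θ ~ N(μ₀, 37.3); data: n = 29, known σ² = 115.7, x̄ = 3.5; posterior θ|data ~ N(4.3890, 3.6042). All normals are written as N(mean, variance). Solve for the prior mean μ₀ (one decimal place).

μ₀ = 12.7

The posterior mean is a precision-weighted average: μ_n = (τ₀μ₀ + τ_data·x̄)/(τ₀+τ_data), with τ₀=1/σ₀² and τ_data=n/σ².
Here τ₀ = 1/37.3 = 0.026810 and τ_data = 29/115.7 = 0.250648, so τ_n = 0.277458.
Rearranging for μ₀: μ₀ = (μ_n·τ_n − τ_data·x̄)/τ₀ = (4.3890·0.277458 − 0.250648·3.5) / 0.026810 = 0.340495/0.026810 ≈ 12.7.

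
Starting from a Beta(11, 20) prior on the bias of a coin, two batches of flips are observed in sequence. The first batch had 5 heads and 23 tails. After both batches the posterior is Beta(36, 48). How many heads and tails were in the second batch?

Sequential conjugate updates are equivalent to a single update on the pooled data, so total successes = posterior α − prior α and total failures = posterior β − prior β.
Total across both batches: 36−11=25 heads, 48−20=28 tails.
Subtract the first batch: 25−5=20 heads and 28−23=5 tails.

20 heads and 5 tails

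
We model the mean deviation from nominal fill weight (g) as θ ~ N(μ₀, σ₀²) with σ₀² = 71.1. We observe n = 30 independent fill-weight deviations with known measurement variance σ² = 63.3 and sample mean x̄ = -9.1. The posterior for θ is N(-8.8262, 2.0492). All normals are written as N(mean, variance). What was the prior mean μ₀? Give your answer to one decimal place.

The posterior mean is a precision-weighted average: μ_n = (τ₀μ₀ + τ_data·x̄)/(τ₀+τ_data), with τ₀=1/σ₀² and τ_data=n/σ².
Here τ₀ = 1/71.1 = 0.014065 and τ_data = 30/63.3 = 0.473934, so τ_n = 0.487999.
Rearranging for μ₀: μ₀ = (μ_n·τ_n − τ_data·x̄)/τ₀ = (-8.8262·0.487999 − 0.473934·-9.1) / 0.014065 = 0.005623/0.014065 ≈ 0.4.

μ₀ = 0.4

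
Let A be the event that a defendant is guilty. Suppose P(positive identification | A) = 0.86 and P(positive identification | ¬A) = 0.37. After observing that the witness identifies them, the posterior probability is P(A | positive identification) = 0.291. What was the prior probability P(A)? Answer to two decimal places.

P(A) = 0.15

Bayes' rule in odds form gives O(A|E) = O(A)·[P(E|A)/P(E|¬A)], hence O(A) = O(A|E)/LR.
Posterior odds = 0.291/(1−0.291) = 0.4104. LR = 0.86/0.37 = 2.3243.
Prior odds = 0.4104/2.3243 = 0.1766, so P(A) = 0.1766/(1+0.1766) ≈ 0.15.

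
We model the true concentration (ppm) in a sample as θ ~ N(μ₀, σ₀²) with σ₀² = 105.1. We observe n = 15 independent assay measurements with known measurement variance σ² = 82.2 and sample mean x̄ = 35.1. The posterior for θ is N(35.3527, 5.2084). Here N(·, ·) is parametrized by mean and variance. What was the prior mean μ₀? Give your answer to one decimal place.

μ₀ = 40.2

With known observation variance, the Normal–Normal posterior has precision τ_n = τ₀ + n/σ² and mean μ_n = (τ₀μ₀ + (n/σ²)x̄)/τ_n.
Here τ₀ = 1/105.1 = 0.009515 and τ_data = 15/82.2 = 0.182482, so τ_n = 0.191997.
Rearranging for μ₀: μ₀ = (μ_n·τ_n − τ_data·x̄)/τ₀ = (35.3527·0.191997 − 0.182482·35.1) / 0.009515 = 0.382494/0.009515 ≈ 40.2.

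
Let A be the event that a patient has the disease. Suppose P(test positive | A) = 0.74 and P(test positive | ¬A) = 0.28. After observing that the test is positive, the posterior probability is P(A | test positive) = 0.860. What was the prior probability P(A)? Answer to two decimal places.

Bayes' rule in odds form gives O(A|E) = O(A)·[P(E|A)/P(E|¬A)], hence O(A) = O(A|E)/LR.
Posterior odds = 0.860/(1−0.860) = 6.1429. LR = 0.74/0.28 = 2.6429.
Prior odds = 6.1429/2.6429 = 2.3243, so P(A) = 2.3243/(1+2.3243) ≈ 0.70.

P(A) = 0.70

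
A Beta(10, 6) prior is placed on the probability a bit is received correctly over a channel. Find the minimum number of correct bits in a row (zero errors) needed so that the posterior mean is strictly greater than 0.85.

After k correct bits and 0 errors the posterior is Beta(10+k, 6), with mean (10+k)/(10+6+k).
Set (10+k)/(16+k) > 0.85 and solve: k > (0.85·16 − 10)/(1 − 0.85) = 24.000.
The smallest integer exceeding 24.000 is 25, and checking k=25: (35)/(41) = 0.8537 > 0.85.

k = 25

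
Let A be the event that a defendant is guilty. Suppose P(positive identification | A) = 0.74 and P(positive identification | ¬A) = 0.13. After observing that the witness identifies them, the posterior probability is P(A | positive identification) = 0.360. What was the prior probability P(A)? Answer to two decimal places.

P(A) = 0.09

Bayes' rule in odds form gives O(A|E) = O(A)·[P(E|A)/P(E|¬A)], hence O(A) = O(A|E)/LR.
Posterior odds = 0.360/(1−0.360) = 0.5625. LR = 0.74/0.13 = 5.6923.
Prior odds = 0.5625/5.6923 = 0.0988, so P(A) = 0.0988/(1+0.0988) ≈ 0.09.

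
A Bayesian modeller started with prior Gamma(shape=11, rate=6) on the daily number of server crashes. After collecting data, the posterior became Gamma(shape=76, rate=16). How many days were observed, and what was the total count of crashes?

A Gamma(α, β) prior (rate parametrization) on a Poisson rate with n observations summing to S gives posterior Gamma(α+S, β+n).
Matching: Σxᵢ = 76 − 11 = 65 and n = 16 − 6 = 10.

n = 10 days with total 65 crashes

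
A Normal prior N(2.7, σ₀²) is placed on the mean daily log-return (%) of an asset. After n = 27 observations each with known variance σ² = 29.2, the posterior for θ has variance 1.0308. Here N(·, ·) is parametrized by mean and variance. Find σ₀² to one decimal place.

For the Normal–Normal model with known σ², precisions add: τ_n = τ₀ + n/σ².
So 1/σ₀² = 1/1.0308 − 27/29.2 = 0.970120 − 0.924658 = 0.045462.
Hence σ₀² = 1/0.045462 ≈ 22.0.

σ₀² = 22.0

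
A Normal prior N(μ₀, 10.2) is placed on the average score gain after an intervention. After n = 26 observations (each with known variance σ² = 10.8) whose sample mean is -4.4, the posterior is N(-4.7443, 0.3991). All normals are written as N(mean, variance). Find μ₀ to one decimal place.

μ₀ = -13.2

The posterior mean is a precision-weighted average: μ_n = (τ₀μ₀ + τ_data·x̄)/(τ₀+τ_data), with τ₀=1/σ₀² and τ_data=n/σ².
Here τ₀ = 1/10.2 = 0.098039 and τ_data = 26/10.8 = 2.407407, so τ_n = 2.505446.
Rearranging for μ₀: μ₀ = (μ_n·τ_n − τ_data·x̄)/τ₀ = (-4.7443·2.505446 − 2.407407·-4.4) / 0.098039 = -1.293997/0.098039 ≈ -13.2.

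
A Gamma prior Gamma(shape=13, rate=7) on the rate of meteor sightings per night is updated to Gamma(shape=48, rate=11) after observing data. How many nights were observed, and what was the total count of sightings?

n = 4 nights with total 35 sightings

A Gamma(α, β) prior (rate parametrization) on a Poisson rate with n observations summing to S gives posterior Gamma(α+S, β+n).
Matching: Σxᵢ = 48 − 13 = 35 and n = 11 − 7 = 4.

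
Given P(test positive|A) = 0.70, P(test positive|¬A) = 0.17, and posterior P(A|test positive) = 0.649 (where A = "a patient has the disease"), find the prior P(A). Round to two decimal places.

P(A) = 0.31

Bayes' rule in odds form gives O(A|E) = O(A)·[P(E|A)/P(E|¬A)], hence O(A) = O(A|E)/LR.
Posterior odds = 0.649/(1−0.649) = 1.8490. LR = 0.70/0.17 = 4.1176.
Prior odds = 1.8490/4.1176 = 0.4490, so P(A) = 0.4490/(1+0.4490) ≈ 0.31.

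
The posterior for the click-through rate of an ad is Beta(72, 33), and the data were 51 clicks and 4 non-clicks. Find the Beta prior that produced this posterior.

Beta(21, 29)

A Beta(α, β) prior with s successes and f failures in binomial data gives a Beta(α+s, β+f) posterior.
Subtract the data counts: 72−51=21, 33−4=29.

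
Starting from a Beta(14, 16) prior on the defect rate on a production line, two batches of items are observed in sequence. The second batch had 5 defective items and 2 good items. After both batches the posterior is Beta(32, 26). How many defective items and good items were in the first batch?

13 defective items and 8 good items

Because Beta–binomial updating is additive in the counts, the combined data contributed (α_post−α_prior, β_post−β_prior) successes and failures.
Total across both batches: 32−14=18 defective items, 26−16=10 good items.
Subtract the second batch: 18−5=13 defective items and 10−2=8 good items.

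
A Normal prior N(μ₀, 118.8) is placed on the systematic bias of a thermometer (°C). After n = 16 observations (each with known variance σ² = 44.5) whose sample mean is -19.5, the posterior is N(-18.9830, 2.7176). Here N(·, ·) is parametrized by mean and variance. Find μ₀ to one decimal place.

With known observation variance, the Normal–Normal posterior has precision τ_n = τ₀ + n/σ² and mean μ_n = (τ₀μ₀ + (n/σ²)x̄)/τ_n.
Here τ₀ = 1/118.8 = 0.008418 and τ_data = 16/44.5 = 0.359551, so τ_n = 0.367969.
Rearranging for μ₀: μ₀ = (μ_n·τ_n − τ_data·x̄)/τ₀ = (-18.9830·0.367969 − 0.359551·-19.5) / 0.008418 = 0.026089/0.008418 ≈ 3.1.

μ₀ = 3.1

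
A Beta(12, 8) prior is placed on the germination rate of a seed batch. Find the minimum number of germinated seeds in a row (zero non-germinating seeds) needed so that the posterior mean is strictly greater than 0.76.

k = 14

After k germinated seeds and 0 non-germinating seeds the posterior is Beta(12+k, 8), with mean (12+k)/(12+8+k).
Set (12+k)/(20+k) > 0.76 and solve: k > (0.76·20 − 12)/(1 − 0.76) = 13.333.
The smallest integer exceeding 13.333 is 14, and checking k=14: (26)/(34) = 0.7647 > 0.76.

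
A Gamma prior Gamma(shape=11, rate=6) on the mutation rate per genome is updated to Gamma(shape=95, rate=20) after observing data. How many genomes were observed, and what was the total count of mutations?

n = 14 genomes with total 84 mutations

Gamma–Poisson conjugacy: posterior shape = α + Σxᵢ, posterior rate = β + n.
Matching: Σxᵢ = 95 − 11 = 84 and n = 20 − 6 = 14.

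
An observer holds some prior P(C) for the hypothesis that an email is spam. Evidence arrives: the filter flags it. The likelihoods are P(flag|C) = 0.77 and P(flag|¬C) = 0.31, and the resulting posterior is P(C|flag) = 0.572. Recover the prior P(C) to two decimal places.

In odds form, posterior odds = prior odds × likelihood ratio, so prior odds = posterior odds ÷ LR.
Posterior odds = 0.572/(1−0.572) = 1.3364. LR = 0.77/0.31 = 2.4839.
Prior odds = 1.3364/2.4839 = 0.5380, so P(C) = 0.5380/(1+0.5380) ≈ 0.35.

P(C) = 0.35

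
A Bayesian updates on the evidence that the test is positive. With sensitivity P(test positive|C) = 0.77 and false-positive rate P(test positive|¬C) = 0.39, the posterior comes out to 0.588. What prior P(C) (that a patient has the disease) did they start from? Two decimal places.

In odds form, posterior odds = prior odds × likelihood ratio, so prior odds = posterior odds ÷ LR.
Posterior odds = 0.588/(1−0.588) = 1.4272. LR = 0.77/0.39 = 1.9744.
Prior odds = 1.4272/1.9744 = 0.7229, so P(C) = 0.7229/(1+0.7229) ≈ 0.42.

P(C) = 0.42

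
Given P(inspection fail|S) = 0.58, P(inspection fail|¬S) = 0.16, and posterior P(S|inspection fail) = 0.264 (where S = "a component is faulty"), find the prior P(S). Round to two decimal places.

Bayes' rule in odds form gives O(S|E) = O(S)·[P(E|S)/P(E|¬S)], hence O(S) = O(S|E)/LR.
Posterior odds = 0.264/(1−0.264) = 0.3587. LR = 0.58/0.16 = 3.6250.
Prior odds = 0.3587/3.6250 = 0.0990, so P(S) = 0.0990/(1+0.0990) ≈ 0.09.

P(S) = 0.09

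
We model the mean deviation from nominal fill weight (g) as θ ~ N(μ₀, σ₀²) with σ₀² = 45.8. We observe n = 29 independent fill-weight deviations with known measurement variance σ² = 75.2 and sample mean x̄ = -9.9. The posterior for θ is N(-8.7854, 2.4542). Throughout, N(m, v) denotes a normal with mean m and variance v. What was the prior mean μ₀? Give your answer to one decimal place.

The posterior mean is a precision-weighted average: μ_n = (τ₀μ₀ + τ_data·x̄)/(τ₀+τ_data), with τ₀=1/σ₀² and τ_data=n/σ².
Here τ₀ = 1/45.8 = 0.021834 and τ_data = 29/75.2 = 0.385638, so τ_n = 0.407472.
Rearranging for μ₀: μ₀ = (μ_n·τ_n − τ_data·x̄)/τ₀ = (-8.7854·0.407472 − 0.385638·-9.9) / 0.021834 = 0.238012/0.021834 ≈ 10.9.

μ₀ = 10.9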